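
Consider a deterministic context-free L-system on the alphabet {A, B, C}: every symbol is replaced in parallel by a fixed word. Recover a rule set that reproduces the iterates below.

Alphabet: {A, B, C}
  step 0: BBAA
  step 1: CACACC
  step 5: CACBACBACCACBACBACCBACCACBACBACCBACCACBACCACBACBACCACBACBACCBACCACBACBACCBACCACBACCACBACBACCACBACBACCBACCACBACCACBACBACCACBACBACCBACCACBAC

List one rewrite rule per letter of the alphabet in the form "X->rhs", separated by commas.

  step 0 ⇒ step 1: BBAA ⇒ CA·CA·C·C
    A ↦ C
    B ↦ CA
    C ↦ BAC  (constrained at step 1)

A->C, B->CA, C->BAC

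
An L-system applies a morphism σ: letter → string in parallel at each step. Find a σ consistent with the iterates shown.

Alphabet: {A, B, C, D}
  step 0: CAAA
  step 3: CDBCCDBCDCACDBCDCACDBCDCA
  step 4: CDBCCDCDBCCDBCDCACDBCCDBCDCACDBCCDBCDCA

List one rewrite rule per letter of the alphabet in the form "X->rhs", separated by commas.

  step 3 ⇒ step 4: CDBCCDBCDCACDBCDCACDBCDCA ⇒ CD·B·C·CD·CD·B·C·CD·B·CD·CA·CD·B·C·CD·B·CD·CA·CD·B·C·CD·B·CD·CA
    A ↦ CA
    B ↦ C
    C ↦ CD
    D ↦ B

A->CA, B->C, C->CD, D->B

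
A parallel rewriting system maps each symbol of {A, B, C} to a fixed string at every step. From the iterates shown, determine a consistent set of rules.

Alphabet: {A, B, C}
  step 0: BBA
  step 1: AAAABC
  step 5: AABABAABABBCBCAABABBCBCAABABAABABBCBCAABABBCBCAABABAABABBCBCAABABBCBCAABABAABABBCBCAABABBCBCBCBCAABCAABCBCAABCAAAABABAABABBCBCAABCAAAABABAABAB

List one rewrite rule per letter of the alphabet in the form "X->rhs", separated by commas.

  step 0 ⇒ step 1: BBA ⇒ AA·AA·BC
    A ↦ BC
    B ↦ AA
    C ↦ BAB  (constrained at step 1)

A->BC, B->AA, C->BAB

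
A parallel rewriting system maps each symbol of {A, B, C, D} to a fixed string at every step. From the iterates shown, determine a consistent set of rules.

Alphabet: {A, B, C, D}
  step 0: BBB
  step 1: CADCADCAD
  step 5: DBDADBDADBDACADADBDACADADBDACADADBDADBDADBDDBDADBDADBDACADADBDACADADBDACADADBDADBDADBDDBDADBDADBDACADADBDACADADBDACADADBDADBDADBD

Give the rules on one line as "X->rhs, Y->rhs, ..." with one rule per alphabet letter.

A->DBD, B->CAD, C->A, D->A

  step 0 ⇒ step 1: BBB ⇒ CAD·CAD·CAD
    B ↦ CAD
    A ↦ DBD  (constrained at step 1)
    C ↦ A  (constrained at step 1)
    D ↦ A  (constrained at step 1)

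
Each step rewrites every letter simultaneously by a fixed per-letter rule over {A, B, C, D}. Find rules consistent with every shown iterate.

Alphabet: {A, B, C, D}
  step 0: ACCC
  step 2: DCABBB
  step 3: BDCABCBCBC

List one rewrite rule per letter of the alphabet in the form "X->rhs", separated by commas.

A->CA, B->BC, C->D, D->B

  step 2 ⇒ step 3: DCABBB ⇒ B·D·CA·BC·BC·BC
    A ↦ CA
    B ↦ BC
    C ↦ D
    D ↦ B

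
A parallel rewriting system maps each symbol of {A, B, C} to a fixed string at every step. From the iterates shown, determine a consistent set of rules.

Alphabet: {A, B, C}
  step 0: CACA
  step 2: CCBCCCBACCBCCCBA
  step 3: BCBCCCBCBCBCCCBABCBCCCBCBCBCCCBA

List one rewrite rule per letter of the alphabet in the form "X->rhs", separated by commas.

A->BA, B->CC, C->BC

  step 2 ⇒ step 3: CCBCCCBACCBCCCBA ⇒ BC·BC·CC·BC·BC·BC·CC·BA·BC·BC·CC·BC·BC·BC·CC·BA
    A ↦ BA
    B ↦ CC
    C ↦ BC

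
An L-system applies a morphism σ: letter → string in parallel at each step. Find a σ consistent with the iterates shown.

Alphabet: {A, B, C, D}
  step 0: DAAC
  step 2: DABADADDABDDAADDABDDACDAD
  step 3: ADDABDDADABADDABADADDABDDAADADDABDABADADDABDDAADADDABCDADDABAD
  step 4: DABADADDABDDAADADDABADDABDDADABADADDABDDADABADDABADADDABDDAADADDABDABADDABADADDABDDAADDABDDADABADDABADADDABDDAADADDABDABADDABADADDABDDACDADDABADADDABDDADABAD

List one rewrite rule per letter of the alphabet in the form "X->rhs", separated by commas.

A->DAB, B->DDA, C->CD, D->AD

  step 3 ⇒ step 4: ADDABDDADABADDABADADDABDDAADADDABDABADADDABDDAADADDABCDADDABAD ⇒ DAB·AD·AD·DAB·DDA·AD·AD·DAB·AD·DAB·DDA·DAB·AD·AD·DAB·DDA·DAB·AD·DAB·AD·AD·DAB·DDA·AD·AD·DAB·DAB·AD·DAB·AD·AD·DAB·DDA·AD·DAB·DDA·DAB·AD·DAB·AD·AD·DAB·DDA·AD·AD·DAB·DAB·AD·DAB·AD·AD·DAB·DDA·CD·AD·DAB·AD·AD·DAB·DDA·DAB·AD
    A ↦ DAB
    B ↦ DDA
    C ↦ CD
    D ↦ AD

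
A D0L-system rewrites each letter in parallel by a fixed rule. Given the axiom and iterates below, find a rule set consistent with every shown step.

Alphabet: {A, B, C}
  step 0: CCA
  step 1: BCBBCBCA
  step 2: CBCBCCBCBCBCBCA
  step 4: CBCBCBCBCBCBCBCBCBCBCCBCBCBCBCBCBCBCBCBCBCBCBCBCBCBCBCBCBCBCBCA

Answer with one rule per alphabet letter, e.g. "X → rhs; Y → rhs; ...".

  step 1 ⇒ step 2: BCBBCBCA ⇒ C·BCB·C·C·BCB·C·BCB·CA
    A ↦ CA
    B ↦ C
    C ↦ BCB

A->CA, B->C, C->BCB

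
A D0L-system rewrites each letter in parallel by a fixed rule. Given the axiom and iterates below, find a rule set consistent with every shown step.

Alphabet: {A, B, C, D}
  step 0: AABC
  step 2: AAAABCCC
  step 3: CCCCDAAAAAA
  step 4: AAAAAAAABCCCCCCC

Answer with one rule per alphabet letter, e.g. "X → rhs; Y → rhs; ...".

A->C, B->D, C->AA, D->BC

  step 3 ⇒ step 4: CCCCDAAAAAA ⇒ AA·AA·AA·AA·BC·C·C·C·C·C·C
    A ↦ C
    C ↦ AA
    D ↦ BC
  step 2 ⇒ step 3: AAAABCCC ⇒ C·C·C·C·D·AA·AA·AA
    B ↦ D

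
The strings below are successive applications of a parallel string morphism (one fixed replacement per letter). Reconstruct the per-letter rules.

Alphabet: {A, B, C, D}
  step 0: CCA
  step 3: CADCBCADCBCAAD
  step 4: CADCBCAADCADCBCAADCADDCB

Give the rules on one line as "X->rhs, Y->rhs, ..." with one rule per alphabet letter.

  step 3 ⇒ step 4: CADCBCADCBCAAD ⇒ CA·D·CB·CA·AD·CA·D·CB·CA·AD·CA·D·D·CB
    A ↦ D
    B ↦ AD
    C ↦ CA
    D ↦ CB

A->D, B->AD, C->CA, D->CB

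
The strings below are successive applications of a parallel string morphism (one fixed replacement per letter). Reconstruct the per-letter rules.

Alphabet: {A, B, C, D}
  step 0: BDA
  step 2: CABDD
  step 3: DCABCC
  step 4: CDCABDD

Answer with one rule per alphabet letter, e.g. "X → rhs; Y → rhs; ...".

A->C, B->AB, C->D, D->C

  step 3 ⇒ step 4: DCABCC ⇒ C·D·C·AB·D·D
    A ↦ C
    B ↦ AB
    C ↦ D
    D ↦ C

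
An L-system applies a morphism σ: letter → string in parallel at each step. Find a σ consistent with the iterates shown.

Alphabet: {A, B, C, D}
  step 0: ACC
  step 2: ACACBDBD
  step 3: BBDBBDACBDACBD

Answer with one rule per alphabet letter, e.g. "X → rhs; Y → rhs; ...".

  step 2 ⇒ step 3: ACACBDBD ⇒ BB·D·BB·D·AC·BD·AC·BD
    A ↦ BB
    B ↦ AC
    C ↦ D
    D ↦ BD

A->BB, B->AC, C->D, D->BD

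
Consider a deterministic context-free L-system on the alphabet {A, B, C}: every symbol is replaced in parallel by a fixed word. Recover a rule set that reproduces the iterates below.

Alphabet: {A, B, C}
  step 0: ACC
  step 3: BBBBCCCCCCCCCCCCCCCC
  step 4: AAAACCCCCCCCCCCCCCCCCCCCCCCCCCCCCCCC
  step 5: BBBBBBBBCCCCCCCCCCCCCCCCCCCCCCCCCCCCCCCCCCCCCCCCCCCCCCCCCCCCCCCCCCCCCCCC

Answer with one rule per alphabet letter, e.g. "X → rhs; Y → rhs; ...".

A->BB, B->A, C->CC

  step 4 ⇒ step 5: AAAACCCCCCCCCCCCCCCCCCCCCCCCCCCCCCCC ⇒ BB·BB·BB·BB·CC·CC·CC·CC·CC·CC·CC·CC·CC·CC·CC·CC·CC·CC·CC·CC·CC·CC·CC·CC·CC·CC·CC·CC·CC·CC·CC·CC·CC·CC·CC·CC
    A ↦ BB
    C ↦ CC
  step 3 ⇒ step 4: BBBBCCCCCCCCCCCCCCCC ⇒ A·A·A·A·CC·CC·CC·CC·CC·CC·CC·CC·CC·CC·CC·CC·CC·CC·CC·CC
    B ↦ A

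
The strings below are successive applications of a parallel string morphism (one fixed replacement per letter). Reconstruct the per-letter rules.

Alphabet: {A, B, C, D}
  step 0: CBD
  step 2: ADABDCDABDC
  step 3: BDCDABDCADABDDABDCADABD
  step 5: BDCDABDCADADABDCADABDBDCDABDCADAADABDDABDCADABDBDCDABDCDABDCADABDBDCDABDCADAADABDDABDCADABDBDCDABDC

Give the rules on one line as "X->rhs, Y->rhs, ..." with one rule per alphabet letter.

A->BDC, B->A, C->BD, D->DA

  step 2 ⇒ step 3: ADABDCDABDC ⇒ BDC·DA·BDC·A·DA·BD·DA·BDC·A·DA·BD
    A ↦ BDC
    B ↦ A
    C ↦ BD
    D ↦ DA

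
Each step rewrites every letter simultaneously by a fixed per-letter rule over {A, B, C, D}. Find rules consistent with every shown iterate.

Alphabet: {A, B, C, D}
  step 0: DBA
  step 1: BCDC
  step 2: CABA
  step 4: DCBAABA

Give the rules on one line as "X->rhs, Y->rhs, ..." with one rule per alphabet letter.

  step 1 ⇒ step 2: BCDC ⇒ C·A·B·A
    B ↦ C
    C ↦ A
    D ↦ B
  step 0 ⇒ step 1: DBA ⇒ B·C·DC
    A ↦ DC

A->DC, B->C, C->A, D->B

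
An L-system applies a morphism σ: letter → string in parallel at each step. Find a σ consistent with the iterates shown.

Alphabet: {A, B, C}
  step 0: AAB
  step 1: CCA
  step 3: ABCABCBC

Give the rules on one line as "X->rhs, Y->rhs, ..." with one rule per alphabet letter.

A->C, B->A, C->BC

  step 0 ⇒ step 1: AAB ⇒ C·C·A
    A ↦ C
    B ↦ A
    C ↦ BC  (constrained at step 1)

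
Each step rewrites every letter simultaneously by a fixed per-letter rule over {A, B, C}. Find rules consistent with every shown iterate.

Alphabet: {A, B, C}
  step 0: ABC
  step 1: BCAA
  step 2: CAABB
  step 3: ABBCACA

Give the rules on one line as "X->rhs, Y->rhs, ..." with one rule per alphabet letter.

  step 2 ⇒ step 3: CAABB ⇒ A·B·B·CA·CA
    A ↦ B
    B ↦ CA
    C ↦ A

A->B, B->CA, C->A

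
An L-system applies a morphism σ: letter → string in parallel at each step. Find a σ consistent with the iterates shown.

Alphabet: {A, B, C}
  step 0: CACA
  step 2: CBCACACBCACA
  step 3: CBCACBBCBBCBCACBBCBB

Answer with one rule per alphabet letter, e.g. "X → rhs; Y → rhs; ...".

A->B, B->CA, C->CB

  step 2 ⇒ step 3: CBCACACBCACA ⇒ CB·CA·CB·B·CB·B·CB·CA·CB·B·CB·B
    A ↦ B
    B ↦ CA
    C ↦ CB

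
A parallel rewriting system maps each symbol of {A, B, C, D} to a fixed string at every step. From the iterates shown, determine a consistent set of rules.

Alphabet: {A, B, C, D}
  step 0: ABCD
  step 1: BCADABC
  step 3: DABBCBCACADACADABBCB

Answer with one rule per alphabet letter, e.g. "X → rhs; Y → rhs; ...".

  step 0 ⇒ step 1: ABCD ⇒ B·CA·DA·BC
    A ↦ B
    B ↦ CA
    C ↦ DA
    D ↦ BC

A->B, B->CA, C->DA, D->BC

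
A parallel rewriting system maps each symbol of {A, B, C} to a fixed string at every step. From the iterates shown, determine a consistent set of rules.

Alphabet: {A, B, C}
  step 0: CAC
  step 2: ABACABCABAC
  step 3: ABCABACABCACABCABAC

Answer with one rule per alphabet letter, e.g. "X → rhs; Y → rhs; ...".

  step 2 ⇒ step 3: ABACABCABAC ⇒ AB·C·AB·AC·AB·C·AC·AB·C·AB·AC
    A ↦ AB
    B ↦ C
    C ↦ AC

A->AB, B->C, C->AC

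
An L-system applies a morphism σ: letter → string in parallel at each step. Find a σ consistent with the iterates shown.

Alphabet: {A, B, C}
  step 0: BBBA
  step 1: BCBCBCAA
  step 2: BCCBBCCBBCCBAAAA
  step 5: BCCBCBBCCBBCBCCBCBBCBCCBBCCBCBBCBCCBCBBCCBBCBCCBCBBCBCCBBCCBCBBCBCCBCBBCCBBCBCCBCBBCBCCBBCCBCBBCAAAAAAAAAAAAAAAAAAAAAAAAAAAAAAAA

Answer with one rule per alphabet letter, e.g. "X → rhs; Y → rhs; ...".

A->AA, B->BC, C->CB

  step 1 ⇒ step 2: BCBCBCAA ⇒ BC·CB·BC·CB·BC·CB·AA·AA
    A ↦ AA
    B ↦ BC
    C ↦ CB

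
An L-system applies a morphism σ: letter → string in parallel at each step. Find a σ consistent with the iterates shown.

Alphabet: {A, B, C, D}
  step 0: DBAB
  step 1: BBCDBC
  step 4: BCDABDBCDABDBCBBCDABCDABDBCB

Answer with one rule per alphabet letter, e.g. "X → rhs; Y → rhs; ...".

A->D, B->BC, C->DA, D->B

  step 0 ⇒ step 1: DBAB ⇒ B·BC·D·BC
    A ↦ D
    B ↦ BC
    D ↦ B
    C ↦ DA  (constrained at step 1)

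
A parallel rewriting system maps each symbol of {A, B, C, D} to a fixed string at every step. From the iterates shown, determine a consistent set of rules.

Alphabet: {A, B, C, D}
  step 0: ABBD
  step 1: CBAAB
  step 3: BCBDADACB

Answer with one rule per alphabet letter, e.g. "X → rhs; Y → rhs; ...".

  step 0 ⇒ step 1: ABBD ⇒ CB·A·A·B
    A ↦ CB
    B ↦ A
    D ↦ B
    C ↦ D  (constrained at step 1)

A->CB, B->A, C->D, D->B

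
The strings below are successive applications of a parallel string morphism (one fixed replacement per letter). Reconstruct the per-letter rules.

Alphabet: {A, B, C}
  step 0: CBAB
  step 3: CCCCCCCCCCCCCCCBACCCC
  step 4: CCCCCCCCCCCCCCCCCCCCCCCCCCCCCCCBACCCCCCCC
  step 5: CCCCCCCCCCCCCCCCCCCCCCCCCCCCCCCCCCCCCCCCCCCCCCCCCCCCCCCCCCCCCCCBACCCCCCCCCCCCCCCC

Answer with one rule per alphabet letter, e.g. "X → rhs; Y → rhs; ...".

A->BA, B->C, C->CC

  step 4 ⇒ step 5: CCCCCCCCCCCCCCCCCCCCCCCCCCCCCCCBACCCCCCCC ⇒ CC·CC·CC·CC·CC·CC·CC·CC·CC·CC·CC·CC·CC·CC·CC·CC·CC·CC·CC·CC·CC·CC·CC·CC·CC·CC·CC·CC·CC·CC·CC·C·BA·CC·CC·CC·CC·CC·CC·CC·CC
    A ↦ BA
    B ↦ C
    C ↦ CC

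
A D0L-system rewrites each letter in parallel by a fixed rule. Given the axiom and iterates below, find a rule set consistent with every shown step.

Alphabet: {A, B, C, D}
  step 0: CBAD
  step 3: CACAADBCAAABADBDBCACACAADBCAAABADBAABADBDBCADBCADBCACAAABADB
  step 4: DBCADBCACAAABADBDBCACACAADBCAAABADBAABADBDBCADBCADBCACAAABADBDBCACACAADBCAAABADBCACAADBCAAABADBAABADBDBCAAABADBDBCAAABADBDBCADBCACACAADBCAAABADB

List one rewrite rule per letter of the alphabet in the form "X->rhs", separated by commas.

  step 3 ⇒ step 4: CACAADBCAAABADBDBCACACAADBCAAABADBAABADBDBCADBCADBCACAAABADB ⇒ DB·CA·DB·CA·CA·AAB·ADB·DB·CA·CA·CA·ADB·CA·AAB·ADB·AAB·ADB·DB·CA·DB·CA·DB·CA·CA·AAB·ADB·DB·CA·CA·CA·ADB·CA·AAB·ADB·CA·CA·ADB·CA·AAB·ADB·AAB·ADB·DB·CA·AAB·ADB·DB·CA·AAB·ADB·DB·CA·DB·CA·CA·CA·ADB·CA·AAB·ADB
    A ↦ CA
    B ↦ ADB
    C ↦ DB
    D ↦ AAB

A->CA, B->ADB, C->DB, D->AAB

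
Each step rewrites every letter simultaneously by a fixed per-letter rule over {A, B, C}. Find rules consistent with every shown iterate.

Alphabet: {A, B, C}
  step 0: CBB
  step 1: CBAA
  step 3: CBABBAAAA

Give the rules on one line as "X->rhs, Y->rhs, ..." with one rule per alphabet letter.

  step 0 ⇒ step 1: CBB ⇒ CB·A·A
    B ↦ A
    C ↦ CB
    A ↦ BB  (constrained at step 1)

A->BB, B->A, C->CB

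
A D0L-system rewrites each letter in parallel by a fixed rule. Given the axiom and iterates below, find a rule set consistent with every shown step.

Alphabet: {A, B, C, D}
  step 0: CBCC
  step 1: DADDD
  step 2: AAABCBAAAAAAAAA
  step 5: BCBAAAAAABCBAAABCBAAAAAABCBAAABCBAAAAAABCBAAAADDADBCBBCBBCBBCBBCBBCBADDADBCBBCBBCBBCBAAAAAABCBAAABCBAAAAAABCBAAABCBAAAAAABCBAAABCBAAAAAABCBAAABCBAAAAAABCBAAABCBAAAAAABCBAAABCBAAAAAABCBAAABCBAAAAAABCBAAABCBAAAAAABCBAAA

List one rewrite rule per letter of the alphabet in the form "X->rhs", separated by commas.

  step 1 ⇒ step 2: DADDD ⇒ AAA·BCB·AAA·AAA·AAA
    A ↦ BCB
    D ↦ AAA
  step 0 ⇒ step 1: CBCC ⇒ D·AD·D·D
    B ↦ AD
  step 0 ⇒ step 1: CBCC ⇒ D·AD·D·D
    C ↦ D

A->BCB, B->AD, C->D, D->AAA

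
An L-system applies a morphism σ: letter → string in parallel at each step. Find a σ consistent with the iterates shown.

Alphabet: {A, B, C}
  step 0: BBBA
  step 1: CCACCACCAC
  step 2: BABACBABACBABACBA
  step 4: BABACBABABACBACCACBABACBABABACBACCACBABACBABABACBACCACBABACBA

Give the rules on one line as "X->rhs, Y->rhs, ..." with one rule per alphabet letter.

A->C, B->CCA, C->BA

  step 1 ⇒ step 2: CCACCACCAC ⇒ BA·BA·C·BA·BA·C·BA·BA·C·BA
    A ↦ C
    C ↦ BA
  step 0 ⇒ step 1: BBBA ⇒ CCA·CCA·CCA·C
    B ↦ CCA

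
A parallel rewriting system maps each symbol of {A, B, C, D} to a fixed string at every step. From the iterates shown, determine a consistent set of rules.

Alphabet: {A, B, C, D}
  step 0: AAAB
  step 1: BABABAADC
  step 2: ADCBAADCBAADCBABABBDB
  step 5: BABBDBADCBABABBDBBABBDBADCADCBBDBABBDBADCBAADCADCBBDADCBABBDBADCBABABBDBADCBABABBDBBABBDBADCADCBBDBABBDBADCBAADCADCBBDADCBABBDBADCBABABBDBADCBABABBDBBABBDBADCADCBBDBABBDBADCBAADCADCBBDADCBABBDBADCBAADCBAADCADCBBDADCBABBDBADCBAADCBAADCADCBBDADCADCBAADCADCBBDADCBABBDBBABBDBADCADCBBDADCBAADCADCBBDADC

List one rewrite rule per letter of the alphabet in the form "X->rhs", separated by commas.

  step 1 ⇒ step 2: BABABAADC ⇒ ADC·BA·ADC·BA·ADC·BA·BA·BBD·B
    A ↦ BA
    B ↦ ADC
    C ↦ B
    D ↦ BBD

A->BA, B->ADC, C->B, D->BBD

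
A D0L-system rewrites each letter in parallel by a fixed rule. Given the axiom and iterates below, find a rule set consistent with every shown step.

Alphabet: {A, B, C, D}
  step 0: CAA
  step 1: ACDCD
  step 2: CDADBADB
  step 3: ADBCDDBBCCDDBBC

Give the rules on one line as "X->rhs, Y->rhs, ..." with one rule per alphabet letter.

  step 2 ⇒ step 3: CDADBADB ⇒ A·DB·CD·DB·BC·CD·DB·BC
    A ↦ CD
    B ↦ BC
    C ↦ A
    D ↦ DB

A->CD, B->BC, C->A, D->DB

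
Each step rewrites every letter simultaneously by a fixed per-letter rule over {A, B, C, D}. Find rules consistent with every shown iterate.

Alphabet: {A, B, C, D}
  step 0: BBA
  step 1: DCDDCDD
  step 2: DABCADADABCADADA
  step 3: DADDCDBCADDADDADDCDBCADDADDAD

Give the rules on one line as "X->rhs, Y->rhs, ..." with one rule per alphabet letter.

A->D, B->DCD, C->BCA, D->DA

  step 2 ⇒ step 3: DABCADADABCADADA ⇒ DA·D·DCD·BCA·D·DA·D·DA·D·DCD·BCA·D·DA·D·DA·D
    A ↦ D
    B ↦ DCD
    C ↦ BCA
    D ↦ DA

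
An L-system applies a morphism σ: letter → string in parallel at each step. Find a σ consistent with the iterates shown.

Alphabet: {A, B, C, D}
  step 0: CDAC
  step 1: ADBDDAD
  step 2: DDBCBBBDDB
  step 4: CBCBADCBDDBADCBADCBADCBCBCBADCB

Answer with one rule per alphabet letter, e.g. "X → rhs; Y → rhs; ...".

A->DD, B->CB, C->AD, D->B

  step 1 ⇒ step 2: ADBDDAD ⇒ DD·B·CB·B·B·DD·B
    A ↦ DD
    B ↦ CB
    D ↦ B
  step 0 ⇒ step 1: CDAC ⇒ AD·B·DD·AD
    C ↦ AD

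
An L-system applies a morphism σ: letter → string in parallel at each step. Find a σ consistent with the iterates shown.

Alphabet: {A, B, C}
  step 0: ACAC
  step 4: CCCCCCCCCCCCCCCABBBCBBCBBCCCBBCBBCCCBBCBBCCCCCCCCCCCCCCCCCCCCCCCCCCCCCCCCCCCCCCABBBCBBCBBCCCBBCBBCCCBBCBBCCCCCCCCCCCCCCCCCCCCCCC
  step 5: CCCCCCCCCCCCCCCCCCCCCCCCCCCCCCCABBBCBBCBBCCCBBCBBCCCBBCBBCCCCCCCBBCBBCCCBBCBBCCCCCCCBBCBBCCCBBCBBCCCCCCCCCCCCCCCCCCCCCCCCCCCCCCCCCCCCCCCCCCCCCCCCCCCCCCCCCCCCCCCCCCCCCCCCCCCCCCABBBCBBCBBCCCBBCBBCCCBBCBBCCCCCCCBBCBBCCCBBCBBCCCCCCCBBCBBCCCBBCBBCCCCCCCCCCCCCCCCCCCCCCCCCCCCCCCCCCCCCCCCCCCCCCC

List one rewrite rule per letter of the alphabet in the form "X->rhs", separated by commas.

A->CAB, B->BBC, C->CC

  step 4 ⇒ step 5: CCCCCCCCCCCCCCCABBBCBBCBBCCCBBCBBCCCBBCBBCCCCCCCCCCCCCCCCCCCCCCCCCCCCCCCCCCCCCCABBBCBBCBBCCCBBCBBCCCBBCBBCCCCCCCCCCCCCCCCCCCCCCC ⇒ CC·CC·CC·CC·CC·CC·CC·CC·CC·CC·CC·CC·CC·CC·CC·CAB·BBC·BBC·BBC·CC·BBC·BBC·CC·BBC·BBC·CC·CC·CC·BBC·BBC·CC·BBC·BBC·CC·CC·CC·BBC·BBC·CC·BBC·BBC·CC·CC·CC·CC·CC·CC·CC·CC·CC·CC·CC·CC·CC·CC·CC·CC·CC·CC·CC·CC·CC·CC·CC·CC·CC·CC·CC·CC·CC·CC·CC·CC·CC·CC·CC·CC·CC·CC·CAB·BBC·BBC·BBC·CC·BBC·BBC·CC·BBC·BBC·CC·CC·CC·BBC·BBC·CC·BBC·BBC·CC·CC·CC·BBC·BBC·CC·BBC·BBC·CC·CC·CC·CC·CC·CC·CC·CC·CC·CC·CC·CC·CC·CC·CC·CC·CC·CC·CC·CC·CC·CC·CC
    A ↦ CAB
    B ↦ BBC
    C ↦ CC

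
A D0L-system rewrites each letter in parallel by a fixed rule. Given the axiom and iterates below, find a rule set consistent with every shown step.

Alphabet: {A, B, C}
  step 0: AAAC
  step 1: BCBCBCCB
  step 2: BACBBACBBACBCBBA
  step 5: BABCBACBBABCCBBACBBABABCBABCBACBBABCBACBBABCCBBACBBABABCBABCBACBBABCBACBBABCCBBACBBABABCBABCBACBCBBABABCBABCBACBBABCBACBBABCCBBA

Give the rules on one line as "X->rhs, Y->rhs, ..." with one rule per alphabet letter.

  step 1 ⇒ step 2: BCBCBCCB ⇒ BA·CB·BA·CB·BA·CB·CB·BA
    B ↦ BA
    C ↦ CB
  step 0 ⇒ step 1: AAAC ⇒ BC·BC·BC·CB
    A ↦ BC

A->BC, B->BA, C->CB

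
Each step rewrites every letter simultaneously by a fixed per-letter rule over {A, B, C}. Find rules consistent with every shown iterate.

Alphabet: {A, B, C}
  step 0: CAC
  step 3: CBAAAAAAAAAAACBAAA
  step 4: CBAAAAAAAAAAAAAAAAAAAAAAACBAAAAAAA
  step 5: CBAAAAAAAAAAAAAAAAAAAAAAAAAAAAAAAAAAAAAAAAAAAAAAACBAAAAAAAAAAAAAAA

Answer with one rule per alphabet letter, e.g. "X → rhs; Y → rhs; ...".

A->AA, B->A, C->CB

  step 4 ⇒ step 5: CBAAAAAAAAAAAAAAAAAAAAAAACBAAAAAAA ⇒ CB·A·AA·AA·AA·AA·AA·AA·AA·AA·AA·AA·AA·AA·AA·AA·AA·AA·AA·AA·AA·AA·AA·AA·AA·CB·A·AA·AA·AA·AA·AA·AA·AA
    A ↦ AA
    B ↦ A
    C ↦ CB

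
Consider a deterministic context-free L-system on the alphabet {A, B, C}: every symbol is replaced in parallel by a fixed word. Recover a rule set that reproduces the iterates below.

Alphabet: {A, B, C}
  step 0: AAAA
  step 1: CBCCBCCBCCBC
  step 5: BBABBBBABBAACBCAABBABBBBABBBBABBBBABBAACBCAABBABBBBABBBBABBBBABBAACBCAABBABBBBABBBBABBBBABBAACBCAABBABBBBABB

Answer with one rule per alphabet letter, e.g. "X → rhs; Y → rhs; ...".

A->CBC, B->A, C->BB

  step 0 ⇒ step 1: AAAA ⇒ CBC·CBC·CBC·CBC
    A ↦ CBC
    B ↦ A  (constrained at step 1)
    C ↦ BB  (constrained at step 1)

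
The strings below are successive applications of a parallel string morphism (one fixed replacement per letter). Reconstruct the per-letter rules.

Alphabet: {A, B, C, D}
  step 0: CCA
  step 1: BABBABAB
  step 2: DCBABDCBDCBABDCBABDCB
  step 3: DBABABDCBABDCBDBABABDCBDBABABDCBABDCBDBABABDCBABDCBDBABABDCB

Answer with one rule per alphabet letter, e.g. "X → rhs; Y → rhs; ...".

A->AB, B->DCB, C->BAB, D->DBA

  step 2 ⇒ step 3: DCBABDCBDCBABDCBABDCB ⇒ DBA·BAB·DCB·AB·DCB·DBA·BAB·DCB·DBA·BAB·DCB·AB·DCB·DBA·BAB·DCB·AB·DCB·DBA·BAB·DCB
    A ↦ AB
    B ↦ DCB
    C ↦ BAB
    D ↦ DBA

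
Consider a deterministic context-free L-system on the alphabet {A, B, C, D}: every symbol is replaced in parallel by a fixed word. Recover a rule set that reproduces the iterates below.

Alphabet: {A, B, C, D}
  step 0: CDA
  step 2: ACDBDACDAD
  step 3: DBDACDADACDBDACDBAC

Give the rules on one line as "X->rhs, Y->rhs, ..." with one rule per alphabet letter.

A->DB, B->DAD, C->D, D->AC

  step 2 ⇒ step 3: ACDBDACDAD ⇒ DB·D·AC·DAD·AC·DB·D·AC·DB·AC
    A ↦ DB
    B ↦ DAD
    C ↦ D
    D ↦ AC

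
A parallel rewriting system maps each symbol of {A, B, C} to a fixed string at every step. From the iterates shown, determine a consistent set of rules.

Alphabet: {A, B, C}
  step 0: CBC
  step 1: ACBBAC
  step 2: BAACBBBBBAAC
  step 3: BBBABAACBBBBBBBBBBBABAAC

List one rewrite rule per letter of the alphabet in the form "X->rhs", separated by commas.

A->BA, B->BB, C->AC

  step 2 ⇒ step 3: BAACBBBBBAAC ⇒ BB·BA·BA·AC·BB·BB·BB·BB·BB·BA·BA·AC
    A ↦ BA
    B ↦ BB
    C ↦ AC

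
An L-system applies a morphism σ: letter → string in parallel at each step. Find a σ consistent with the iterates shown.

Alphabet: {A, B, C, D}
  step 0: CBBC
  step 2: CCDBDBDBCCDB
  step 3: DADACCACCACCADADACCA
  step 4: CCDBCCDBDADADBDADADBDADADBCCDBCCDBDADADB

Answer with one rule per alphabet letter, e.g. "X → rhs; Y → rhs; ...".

  step 3 ⇒ step 4: DADACCACCACCADADACCA ⇒ CC·DB·CC·DB·DA·DA·DB·DA·DA·DB·DA·DA·DB·CC·DB·CC·DB·DA·DA·DB
    A ↦ DB
    C ↦ DA
    D ↦ CC
  step 2 ⇒ step 3: CCDBDBDBCCDB ⇒ DA·DA·CC·A·CC·A·CC·A·DA·DA·CC·A
    B ↦ A

A->DB, B->A, C->DA, D->CC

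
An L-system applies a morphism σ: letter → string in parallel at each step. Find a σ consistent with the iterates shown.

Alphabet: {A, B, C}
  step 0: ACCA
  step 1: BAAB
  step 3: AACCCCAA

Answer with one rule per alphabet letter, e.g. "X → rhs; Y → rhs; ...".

A->B, B->CC, C->A

  step 0 ⇒ step 1: ACCA ⇒ B·A·A·B
    A ↦ B
    C ↦ A
    B ↦ CC  (constrained at step 1)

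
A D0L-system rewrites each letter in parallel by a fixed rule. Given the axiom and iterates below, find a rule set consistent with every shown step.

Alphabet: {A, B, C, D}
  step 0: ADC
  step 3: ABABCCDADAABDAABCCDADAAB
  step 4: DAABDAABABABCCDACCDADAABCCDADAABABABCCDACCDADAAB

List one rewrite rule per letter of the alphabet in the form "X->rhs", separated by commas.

A->DA, B->AB, C->AB, D->CC

  step 3 ⇒ step 4: ABABCCDADAABDAABCCDADAAB ⇒ DA·AB·DA·AB·AB·AB·CC·DA·CC·DA·DA·AB·CC·DA·DA·AB·AB·AB·CC·DA·CC·DA·DA·AB
    A ↦ DA
    B ↦ AB
    C ↦ AB
    D ↦ CC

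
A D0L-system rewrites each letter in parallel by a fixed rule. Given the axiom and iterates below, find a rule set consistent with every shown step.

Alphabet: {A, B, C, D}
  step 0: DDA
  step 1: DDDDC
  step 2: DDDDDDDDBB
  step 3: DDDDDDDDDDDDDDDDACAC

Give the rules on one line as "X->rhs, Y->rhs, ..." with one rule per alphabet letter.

A->C, B->AC, C->BB, D->DD

  step 2 ⇒ step 3: DDDDDDDDBB ⇒ DD·DD·DD·DD·DD·DD·DD·DD·AC·AC
    B ↦ AC
    D ↦ DD
  step 0 ⇒ step 1: DDA ⇒ DD·DD·C
    A ↦ C
  step 1 ⇒ step 2: DDDDC ⇒ DD·DD·DD·DD·BB
    C ↦ BB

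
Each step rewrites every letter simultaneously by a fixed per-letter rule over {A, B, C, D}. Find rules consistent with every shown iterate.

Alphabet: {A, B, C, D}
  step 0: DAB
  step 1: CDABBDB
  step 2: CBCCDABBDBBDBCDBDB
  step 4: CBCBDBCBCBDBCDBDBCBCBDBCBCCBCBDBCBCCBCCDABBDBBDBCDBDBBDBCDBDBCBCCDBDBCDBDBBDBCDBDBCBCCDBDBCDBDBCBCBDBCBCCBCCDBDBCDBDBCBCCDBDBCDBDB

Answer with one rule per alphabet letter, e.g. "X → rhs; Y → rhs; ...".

A->AB, B->BDB, C->CBC, D->CD

  step 1 ⇒ step 2: CDABBDB ⇒ CBC·CD·AB·BDB·BDB·CD·BDB
    A ↦ AB
    B ↦ BDB
    C ↦ CBC
    D ↦ CD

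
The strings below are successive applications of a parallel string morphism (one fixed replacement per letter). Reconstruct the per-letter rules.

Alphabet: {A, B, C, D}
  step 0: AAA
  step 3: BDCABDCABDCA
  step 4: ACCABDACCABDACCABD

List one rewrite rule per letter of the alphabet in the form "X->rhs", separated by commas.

  step 3 ⇒ step 4: BDCABDCABDCA ⇒ A·C·CA·BD·A·C·CA·BD·A·C·CA·BD
    A ↦ BD
    B ↦ A
    C ↦ CA
    D ↦ C

A->BD, B->A, C->CA, D->C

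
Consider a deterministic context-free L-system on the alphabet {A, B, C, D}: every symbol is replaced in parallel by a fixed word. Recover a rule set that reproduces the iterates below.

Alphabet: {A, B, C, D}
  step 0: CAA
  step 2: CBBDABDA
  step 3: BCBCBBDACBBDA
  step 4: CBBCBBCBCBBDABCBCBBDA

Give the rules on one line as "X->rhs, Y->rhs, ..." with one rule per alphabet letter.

  step 3 ⇒ step 4: BCBCBBDACBBDA ⇒ CB·B·CB·B·CB·CB·B·DA·B·CB·CB·B·DA
    A ↦ DA
    B ↦ CB
    C ↦ B
    D ↦ B

A->DA, B->CB, C->B, D->B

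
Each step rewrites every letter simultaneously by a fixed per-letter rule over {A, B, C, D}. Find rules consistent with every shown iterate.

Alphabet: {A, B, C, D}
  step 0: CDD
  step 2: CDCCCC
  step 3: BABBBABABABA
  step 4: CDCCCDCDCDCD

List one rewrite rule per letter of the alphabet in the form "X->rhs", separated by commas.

  step 3 ⇒ step 4: BABBBABABABA ⇒ C·D·C·C·C·D·C·D·C·D·C·D
    A ↦ D
    B ↦ C
  step 2 ⇒ step 3: CDCCCC ⇒ BA·BB·BA·BA·BA·BA
    C ↦ BA
  step 2 ⇒ step 3: CDCCCC ⇒ BA·BB·BA·BA·BA·BA
    D ↦ BB

A->D, B->C, C->BA, D->BB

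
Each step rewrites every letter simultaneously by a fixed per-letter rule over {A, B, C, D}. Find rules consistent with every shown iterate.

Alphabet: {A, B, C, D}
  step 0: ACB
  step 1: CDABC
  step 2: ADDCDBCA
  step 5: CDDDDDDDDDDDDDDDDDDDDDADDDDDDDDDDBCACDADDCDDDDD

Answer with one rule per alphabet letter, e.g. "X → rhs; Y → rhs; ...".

A->CD, B->BC, C->A, D->DD

  step 1 ⇒ step 2: CDABC ⇒ A·DD·CD·BC·A
    A ↦ CD
    B ↦ BC
    C ↦ A
    D ↦ DD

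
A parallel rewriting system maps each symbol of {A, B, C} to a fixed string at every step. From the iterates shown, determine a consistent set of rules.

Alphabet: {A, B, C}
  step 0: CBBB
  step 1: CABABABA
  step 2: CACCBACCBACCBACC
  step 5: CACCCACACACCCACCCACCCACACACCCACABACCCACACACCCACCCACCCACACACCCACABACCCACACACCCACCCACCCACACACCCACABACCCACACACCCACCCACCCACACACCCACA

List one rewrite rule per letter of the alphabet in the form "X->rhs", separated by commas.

A->CC, B->BA, C->CA

  step 1 ⇒ step 2: CABABABA ⇒ CA·CC·BA·CC·BA·CC·BA·CC
    A ↦ CC
    B ↦ BA
    C ↦ CA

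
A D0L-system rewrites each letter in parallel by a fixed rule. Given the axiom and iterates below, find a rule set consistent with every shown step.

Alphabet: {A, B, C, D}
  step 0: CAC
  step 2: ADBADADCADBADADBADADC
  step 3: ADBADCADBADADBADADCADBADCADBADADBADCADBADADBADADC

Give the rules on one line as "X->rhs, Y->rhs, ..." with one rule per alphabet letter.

A->AD, B->C, C->ADC, D->BAD

  step 2 ⇒ step 3: ADBADADCADBADADBADADC ⇒ AD·BAD·C·AD·BAD·AD·BAD·ADC·AD·BAD·C·AD·BAD·AD·BAD·C·AD·BAD·AD·BAD·ADC
    A ↦ AD
    B ↦ C
    C ↦ ADC
    D ↦ BAD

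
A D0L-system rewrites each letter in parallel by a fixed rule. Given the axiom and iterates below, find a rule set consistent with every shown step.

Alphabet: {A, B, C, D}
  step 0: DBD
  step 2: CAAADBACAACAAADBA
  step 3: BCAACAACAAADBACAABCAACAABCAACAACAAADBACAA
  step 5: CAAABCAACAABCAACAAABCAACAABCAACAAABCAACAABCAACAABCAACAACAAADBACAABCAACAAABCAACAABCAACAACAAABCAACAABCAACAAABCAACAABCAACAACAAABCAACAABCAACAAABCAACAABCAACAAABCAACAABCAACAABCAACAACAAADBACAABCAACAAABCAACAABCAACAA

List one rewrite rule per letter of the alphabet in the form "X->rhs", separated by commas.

A->CAA, B->A, C->B, D->ADB

  step 2 ⇒ step 3: CAAADBACAACAAADBA ⇒ B·CAA·CAA·CAA·ADB·A·CAA·B·CAA·CAA·B·CAA·CAA·CAA·ADB·A·CAA
    A ↦ CAA
    B ↦ A
    C ↦ B
    D ↦ ADB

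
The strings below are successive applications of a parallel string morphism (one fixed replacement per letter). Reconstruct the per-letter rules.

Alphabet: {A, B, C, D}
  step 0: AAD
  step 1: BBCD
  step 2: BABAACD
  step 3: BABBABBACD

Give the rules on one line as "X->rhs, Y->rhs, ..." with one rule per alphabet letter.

  step 2 ⇒ step 3: BABAACD ⇒ BA·B·BA·B·B·A·CD
    A ↦ B
    B ↦ BA
    C ↦ A
    D ↦ CD

A->B, B->BA, C->A, D->CD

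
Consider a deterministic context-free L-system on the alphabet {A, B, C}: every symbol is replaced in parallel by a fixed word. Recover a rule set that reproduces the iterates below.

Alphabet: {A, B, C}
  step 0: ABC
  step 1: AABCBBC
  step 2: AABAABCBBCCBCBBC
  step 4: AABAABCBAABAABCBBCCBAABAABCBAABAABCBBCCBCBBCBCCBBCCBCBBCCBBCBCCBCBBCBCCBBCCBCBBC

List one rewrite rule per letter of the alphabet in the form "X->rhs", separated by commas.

  step 1 ⇒ step 2: AABCBBC ⇒ AAB·AAB·CB·BC·CB·CB·BC
    A ↦ AAB
    B ↦ CB
    C ↦ BC

A->AAB, B->CB, C->BC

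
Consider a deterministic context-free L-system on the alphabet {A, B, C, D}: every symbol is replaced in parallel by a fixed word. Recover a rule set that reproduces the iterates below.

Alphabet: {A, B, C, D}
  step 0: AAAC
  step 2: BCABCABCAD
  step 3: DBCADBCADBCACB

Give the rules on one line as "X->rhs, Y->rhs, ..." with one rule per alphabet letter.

A->CA, B->D, C->B, D->CB

  step 2 ⇒ step 3: BCABCABCAD ⇒ D·B·CA·D·B·CA·D·B·CA·CB
    A ↦ CA
    B ↦ D
    C ↦ B
    D ↦ CB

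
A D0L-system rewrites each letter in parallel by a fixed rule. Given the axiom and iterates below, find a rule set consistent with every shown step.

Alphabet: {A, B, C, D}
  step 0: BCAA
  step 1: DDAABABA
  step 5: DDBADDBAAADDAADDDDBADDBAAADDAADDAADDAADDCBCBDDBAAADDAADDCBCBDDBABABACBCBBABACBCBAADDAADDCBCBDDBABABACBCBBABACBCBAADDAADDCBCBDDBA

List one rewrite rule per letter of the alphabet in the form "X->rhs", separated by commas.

  step 0 ⇒ step 1: BCAA ⇒ DD·AA·BA·BA
    A ↦ BA
    B ↦ DD
    C ↦ AA
    D ↦ CB  (constrained at step 1)

A->BA, B->DD, C->AA, D->CB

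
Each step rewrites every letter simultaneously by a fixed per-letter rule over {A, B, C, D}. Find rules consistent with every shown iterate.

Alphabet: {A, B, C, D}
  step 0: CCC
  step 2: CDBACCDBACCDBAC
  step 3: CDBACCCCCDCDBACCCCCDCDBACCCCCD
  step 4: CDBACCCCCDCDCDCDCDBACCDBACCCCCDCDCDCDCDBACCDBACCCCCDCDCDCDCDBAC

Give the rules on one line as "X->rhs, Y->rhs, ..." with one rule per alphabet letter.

A->C, B->CC, C->CD, D->BAC

  step 3 ⇒ step 4: CDBACCCCCDCDBACCCCCDCDBACCCCCD ⇒ CD·BAC·CC·C·CD·CD·CD·CD·CD·BAC·CD·BAC·CC·C·CD·CD·CD·CD·CD·BAC·CD·BAC·CC·C·CD·CD·CD·CD·CD·BAC
    A ↦ C
    B ↦ CC
    C ↦ CD
    D ↦ BAC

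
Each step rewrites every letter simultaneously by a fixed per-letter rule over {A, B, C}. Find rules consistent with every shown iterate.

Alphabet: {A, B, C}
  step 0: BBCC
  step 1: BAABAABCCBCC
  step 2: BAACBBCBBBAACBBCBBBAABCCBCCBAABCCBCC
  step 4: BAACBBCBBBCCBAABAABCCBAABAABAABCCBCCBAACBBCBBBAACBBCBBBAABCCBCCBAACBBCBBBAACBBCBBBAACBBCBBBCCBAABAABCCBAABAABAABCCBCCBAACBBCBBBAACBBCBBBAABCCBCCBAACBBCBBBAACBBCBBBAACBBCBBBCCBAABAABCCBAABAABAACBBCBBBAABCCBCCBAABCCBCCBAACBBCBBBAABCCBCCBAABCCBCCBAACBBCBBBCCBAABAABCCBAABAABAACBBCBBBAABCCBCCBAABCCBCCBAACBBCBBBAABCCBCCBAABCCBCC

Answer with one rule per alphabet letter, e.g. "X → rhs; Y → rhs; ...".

  step 1 ⇒ step 2: BAABAABCCBCC ⇒ BAA·CBB·CBB·BAA·CBB·CBB·BAA·BCC·BCC·BAA·BCC·BCC
    A ↦ CBB
    B ↦ BAA
    C ↦ BCC

A->CBB, B->BAA, C->BCC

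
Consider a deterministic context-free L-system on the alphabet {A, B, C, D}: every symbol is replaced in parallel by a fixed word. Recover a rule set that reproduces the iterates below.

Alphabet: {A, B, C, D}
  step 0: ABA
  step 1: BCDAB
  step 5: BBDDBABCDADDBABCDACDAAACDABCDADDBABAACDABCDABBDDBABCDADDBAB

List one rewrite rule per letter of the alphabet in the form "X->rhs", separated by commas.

A->B, B->CDA, C->DDB, D->A

  step 0 ⇒ step 1: ABA ⇒ B·CDA·B
    A ↦ B
    B ↦ CDA
    C ↦ DDB  (constrained at step 1)
    D ↦ A  (constrained at step 1)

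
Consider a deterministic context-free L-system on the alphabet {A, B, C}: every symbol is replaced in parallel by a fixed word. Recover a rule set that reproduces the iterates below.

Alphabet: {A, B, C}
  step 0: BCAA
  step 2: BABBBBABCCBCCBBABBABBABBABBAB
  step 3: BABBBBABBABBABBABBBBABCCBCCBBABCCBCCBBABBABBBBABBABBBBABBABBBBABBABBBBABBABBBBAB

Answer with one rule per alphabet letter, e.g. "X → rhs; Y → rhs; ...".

A->BB, B->BAB, C->CCB

  step 2 ⇒ step 3: BABBBBABCCBCCBBABBABBABBABBAB ⇒ BAB·BB·BAB·BAB·BAB·BAB·BB·BAB·CCB·CCB·BAB·CCB·CCB·BAB·BAB·BB·BAB·BAB·BB·BAB·BAB·BB·BAB·BAB·BB·BAB·BAB·BB·BAB
    A ↦ BB
    B ↦ BAB
    C ↦ CCB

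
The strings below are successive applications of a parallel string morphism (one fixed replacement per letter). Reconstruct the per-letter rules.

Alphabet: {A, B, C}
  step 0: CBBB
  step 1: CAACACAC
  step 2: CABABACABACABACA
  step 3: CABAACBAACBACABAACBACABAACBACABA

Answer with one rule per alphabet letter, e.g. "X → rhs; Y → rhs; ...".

A->BA, B->AC, C->CA

  step 2 ⇒ step 3: CABABACABACABACA ⇒ CA·BA·AC·BA·AC·BA·CA·BA·AC·BA·CA·BA·AC·BA·CA·BA
    A ↦ BA
    B ↦ AC
    C ↦ CA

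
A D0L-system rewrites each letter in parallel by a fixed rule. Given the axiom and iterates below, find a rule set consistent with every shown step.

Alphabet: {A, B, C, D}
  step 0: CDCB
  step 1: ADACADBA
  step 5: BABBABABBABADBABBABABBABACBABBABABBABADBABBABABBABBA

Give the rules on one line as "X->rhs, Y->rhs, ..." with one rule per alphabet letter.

A->B, B->BA, C->AD, D->AC

  step 0 ⇒ step 1: CDCB ⇒ AD·AC·AD·BA
    B ↦ BA
    C ↦ AD
    D ↦ AC
    A ↦ B  (constrained at step 1)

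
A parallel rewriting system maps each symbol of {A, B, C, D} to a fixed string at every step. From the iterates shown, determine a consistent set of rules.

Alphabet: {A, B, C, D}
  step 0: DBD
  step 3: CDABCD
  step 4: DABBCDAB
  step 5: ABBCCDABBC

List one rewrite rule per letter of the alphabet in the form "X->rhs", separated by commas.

  step 4 ⇒ step 5: DABBCDAB ⇒ AB·B·C·C·D·AB·B·C
    A ↦ B
    B ↦ C
    C ↦ D
    D ↦ AB

A->B, B->C, C->D, D->AB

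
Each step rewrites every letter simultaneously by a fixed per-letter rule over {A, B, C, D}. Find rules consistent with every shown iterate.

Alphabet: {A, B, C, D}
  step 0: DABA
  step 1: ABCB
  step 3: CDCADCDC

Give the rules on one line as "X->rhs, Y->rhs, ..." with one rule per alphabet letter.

  step 0 ⇒ step 1: DABA ⇒ A·B·C·B
    A ↦ B
    B ↦ C
    D ↦ A
    C ↦ DC  (constrained at step 1)

A->B, B->C, C->DC, D->A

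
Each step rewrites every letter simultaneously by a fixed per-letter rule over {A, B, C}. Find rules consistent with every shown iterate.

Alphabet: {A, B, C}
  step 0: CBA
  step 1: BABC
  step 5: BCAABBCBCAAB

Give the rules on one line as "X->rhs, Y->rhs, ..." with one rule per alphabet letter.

A->BC, B->A, C->B

  step 0 ⇒ step 1: CBA ⇒ B·A·BC
    A ↦ BC
    B ↦ A
    C ↦ B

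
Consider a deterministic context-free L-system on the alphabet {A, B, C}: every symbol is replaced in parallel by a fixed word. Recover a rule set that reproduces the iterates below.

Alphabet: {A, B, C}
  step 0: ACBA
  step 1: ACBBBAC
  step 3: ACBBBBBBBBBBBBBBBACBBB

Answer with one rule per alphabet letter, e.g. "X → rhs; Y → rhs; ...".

A->AC, B->BB, C->B

  step 0 ⇒ step 1: ACBA ⇒ AC·B·BB·AC
    A ↦ AC
    B ↦ BB
    C ↦ B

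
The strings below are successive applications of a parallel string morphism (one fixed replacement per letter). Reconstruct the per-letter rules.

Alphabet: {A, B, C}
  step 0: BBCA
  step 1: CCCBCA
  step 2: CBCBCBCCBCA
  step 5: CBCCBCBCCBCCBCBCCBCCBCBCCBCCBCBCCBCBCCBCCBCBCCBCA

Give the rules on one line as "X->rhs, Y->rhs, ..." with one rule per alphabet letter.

A->CA, B->C, C->CB

  step 1 ⇒ step 2: CCCBCA ⇒ CB·CB·CB·C·CB·CA
    A ↦ CA
    B ↦ C
    C ↦ CB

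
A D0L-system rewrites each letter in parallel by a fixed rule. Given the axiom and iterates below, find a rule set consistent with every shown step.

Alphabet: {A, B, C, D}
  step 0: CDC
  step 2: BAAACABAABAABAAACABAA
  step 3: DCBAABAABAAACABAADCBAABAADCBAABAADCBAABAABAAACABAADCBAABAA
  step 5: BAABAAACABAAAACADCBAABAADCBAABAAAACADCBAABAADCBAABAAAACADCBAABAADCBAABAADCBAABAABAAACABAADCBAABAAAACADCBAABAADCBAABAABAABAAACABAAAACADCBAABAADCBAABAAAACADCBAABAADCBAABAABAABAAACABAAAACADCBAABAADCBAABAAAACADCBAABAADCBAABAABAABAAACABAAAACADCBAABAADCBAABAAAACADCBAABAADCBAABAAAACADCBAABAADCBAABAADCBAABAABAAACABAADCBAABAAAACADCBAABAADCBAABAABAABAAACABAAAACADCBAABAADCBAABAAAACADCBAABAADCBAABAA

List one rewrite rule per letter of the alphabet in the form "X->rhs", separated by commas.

  step 2 ⇒ step 3: BAAACABAABAABAAACABAA ⇒ DC·BAA·BAA·BAA·ACA·BAA·DC·BAA·BAA·DC·BAA·BAA·DC·BAA·BAA·BAA·ACA·BAA·DC·BAA·BAA
    A ↦ BAA
    B ↦ DC
    C ↦ ACA
    D ↦ A  (constrained at step 0)

A->BAA, B->DC, C->ACA, D->A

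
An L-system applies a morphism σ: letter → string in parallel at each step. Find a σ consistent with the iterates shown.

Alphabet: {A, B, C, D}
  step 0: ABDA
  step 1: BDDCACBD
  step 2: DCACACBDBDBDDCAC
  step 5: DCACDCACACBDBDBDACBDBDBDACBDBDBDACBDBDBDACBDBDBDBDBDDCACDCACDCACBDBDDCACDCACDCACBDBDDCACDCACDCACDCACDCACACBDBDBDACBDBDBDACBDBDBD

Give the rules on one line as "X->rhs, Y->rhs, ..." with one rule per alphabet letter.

  step 1 ⇒ step 2: BDDCACBD ⇒ DC·AC·AC·BD·BD·BD·DC·AC
    A ↦ BD
    B ↦ DC
    C ↦ BD
    D ↦ AC

A->BD, B->DC, C->BD, D->AC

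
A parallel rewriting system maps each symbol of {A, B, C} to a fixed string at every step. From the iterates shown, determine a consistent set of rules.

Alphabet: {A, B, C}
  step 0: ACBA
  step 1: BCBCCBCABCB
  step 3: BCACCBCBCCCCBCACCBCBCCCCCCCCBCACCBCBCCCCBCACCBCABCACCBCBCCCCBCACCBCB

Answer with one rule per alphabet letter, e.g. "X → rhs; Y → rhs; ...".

A->BCB, B->BCA, C->CC

  step 0 ⇒ step 1: ACBA ⇒ BCB·CC·BCA·BCB
    A ↦ BCB
    B ↦ BCA
    C ↦ CC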